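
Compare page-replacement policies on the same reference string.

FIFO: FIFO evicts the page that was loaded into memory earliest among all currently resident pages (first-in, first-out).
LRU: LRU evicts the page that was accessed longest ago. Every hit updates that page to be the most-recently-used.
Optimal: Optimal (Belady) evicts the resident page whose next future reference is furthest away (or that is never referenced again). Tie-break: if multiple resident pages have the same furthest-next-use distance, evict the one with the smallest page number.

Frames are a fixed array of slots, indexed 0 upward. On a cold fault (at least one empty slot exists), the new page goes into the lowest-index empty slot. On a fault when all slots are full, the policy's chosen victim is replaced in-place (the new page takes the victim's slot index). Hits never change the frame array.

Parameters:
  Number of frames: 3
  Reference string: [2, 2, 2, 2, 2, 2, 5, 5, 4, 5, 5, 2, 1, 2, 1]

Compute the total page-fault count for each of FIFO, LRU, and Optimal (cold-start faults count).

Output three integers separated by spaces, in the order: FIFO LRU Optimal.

--- FIFO ---
  step 0: ref 2 -> FAULT, frames=[2,-,-] (faults so far: 1)
  step 1: ref 2 -> HIT, frames=[2,-,-] (faults so far: 1)
  step 2: ref 2 -> HIT, frames=[2,-,-] (faults so far: 1)
  step 3: ref 2 -> HIT, frames=[2,-,-] (faults so far: 1)
  step 4: ref 2 -> HIT, frames=[2,-,-] (faults so far: 1)
  step 5: ref 2 -> HIT, frames=[2,-,-] (faults so far: 1)
  step 6: ref 5 -> FAULT, frames=[2,5,-] (faults so far: 2)
  step 7: ref 5 -> HIT, frames=[2,5,-] (faults so far: 2)
  step 8: ref 4 -> FAULT, frames=[2,5,4] (faults so far: 3)
  step 9: ref 5 -> HIT, frames=[2,5,4] (faults so far: 3)
  step 10: ref 5 -> HIT, frames=[2,5,4] (faults so far: 3)
  step 11: ref 2 -> HIT, frames=[2,5,4] (faults so far: 3)
  step 12: ref 1 -> FAULT, evict 2, frames=[1,5,4] (faults so far: 4)
  step 13: ref 2 -> FAULT, evict 5, frames=[1,2,4] (faults so far: 5)
  step 14: ref 1 -> HIT, frames=[1,2,4] (faults so far: 5)
  FIFO total faults: 5
--- LRU ---
  step 0: ref 2 -> FAULT, frames=[2,-,-] (faults so far: 1)
  step 1: ref 2 -> HIT, frames=[2,-,-] (faults so far: 1)
  step 2: ref 2 -> HIT, frames=[2,-,-] (faults so far: 1)
  step 3: ref 2 -> HIT, frames=[2,-,-] (faults so far: 1)
  step 4: ref 2 -> HIT, frames=[2,-,-] (faults so far: 1)
  step 5: ref 2 -> HIT, frames=[2,-,-] (faults so far: 1)
  step 6: ref 5 -> FAULT, frames=[2,5,-] (faults so far: 2)
  step 7: ref 5 -> HIT, frames=[2,5,-] (faults so far: 2)
  step 8: ref 4 -> FAULT, frames=[2,5,4] (faults so far: 3)
  step 9: ref 5 -> HIT, frames=[2,5,4] (faults so far: 3)
  step 10: ref 5 -> HIT, frames=[2,5,4] (faults so far: 3)
  step 11: ref 2 -> HIT, frames=[2,5,4] (faults so far: 3)
  step 12: ref 1 -> FAULT, evict 4, frames=[2,5,1] (faults so far: 4)
  step 13: ref 2 -> HIT, frames=[2,5,1] (faults so far: 4)
  step 14: ref 1 -> HIT, frames=[2,5,1] (faults so far: 4)
  LRU total faults: 4
--- Optimal ---
  step 0: ref 2 -> FAULT, frames=[2,-,-] (faults so far: 1)
  step 1: ref 2 -> HIT, frames=[2,-,-] (faults so far: 1)
  step 2: ref 2 -> HIT, frames=[2,-,-] (faults so far: 1)
  step 3: ref 2 -> HIT, frames=[2,-,-] (faults so far: 1)
  step 4: ref 2 -> HIT, frames=[2,-,-] (faults so far: 1)
  step 5: ref 2 -> HIT, frames=[2,-,-] (faults so far: 1)
  step 6: ref 5 -> FAULT, frames=[2,5,-] (faults so far: 2)
  step 7: ref 5 -> HIT, frames=[2,5,-] (faults so far: 2)
  step 8: ref 4 -> FAULT, frames=[2,5,4] (faults so far: 3)
  step 9: ref 5 -> HIT, frames=[2,5,4] (faults so far: 3)
  step 10: ref 5 -> HIT, frames=[2,5,4] (faults so far: 3)
  step 11: ref 2 -> HIT, frames=[2,5,4] (faults so far: 3)
  step 12: ref 1 -> FAULT, evict 4, frames=[2,5,1] (faults so far: 4)
  step 13: ref 2 -> HIT, frames=[2,5,1] (faults so far: 4)
  step 14: ref 1 -> HIT, frames=[2,5,1] (faults so far: 4)
  Optimal total faults: 4

Answer: 5 4 4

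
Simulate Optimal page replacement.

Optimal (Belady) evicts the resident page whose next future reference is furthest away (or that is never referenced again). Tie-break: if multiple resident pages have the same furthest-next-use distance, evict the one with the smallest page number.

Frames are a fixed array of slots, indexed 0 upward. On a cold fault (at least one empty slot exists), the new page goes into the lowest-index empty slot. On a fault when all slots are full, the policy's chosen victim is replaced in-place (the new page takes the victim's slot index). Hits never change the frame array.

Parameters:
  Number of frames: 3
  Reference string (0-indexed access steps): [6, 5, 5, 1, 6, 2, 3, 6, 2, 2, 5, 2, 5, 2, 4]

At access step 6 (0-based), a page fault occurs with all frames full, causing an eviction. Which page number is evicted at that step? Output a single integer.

Answer: 5

Derivation:
Step 0: ref 6 -> FAULT, frames=[6,-,-]
Step 1: ref 5 -> FAULT, frames=[6,5,-]
Step 2: ref 5 -> HIT, frames=[6,5,-]
Step 3: ref 1 -> FAULT, frames=[6,5,1]
Step 4: ref 6 -> HIT, frames=[6,5,1]
Step 5: ref 2 -> FAULT, evict 1, frames=[6,5,2]
Step 6: ref 3 -> FAULT, evict 5, frames=[6,3,2]
At step 6: evicted page 5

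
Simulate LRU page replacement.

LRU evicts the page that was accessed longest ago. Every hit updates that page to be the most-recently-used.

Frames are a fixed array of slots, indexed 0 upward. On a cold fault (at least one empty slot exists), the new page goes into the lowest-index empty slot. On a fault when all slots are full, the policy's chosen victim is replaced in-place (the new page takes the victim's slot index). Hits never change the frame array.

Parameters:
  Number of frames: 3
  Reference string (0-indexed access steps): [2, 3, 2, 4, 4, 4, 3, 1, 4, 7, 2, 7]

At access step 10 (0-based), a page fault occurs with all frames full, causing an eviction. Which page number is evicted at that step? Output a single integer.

Answer: 1

Derivation:
Step 0: ref 2 -> FAULT, frames=[2,-,-]
Step 1: ref 3 -> FAULT, frames=[2,3,-]
Step 2: ref 2 -> HIT, frames=[2,3,-]
Step 3: ref 4 -> FAULT, frames=[2,3,4]
Step 4: ref 4 -> HIT, frames=[2,3,4]
Step 5: ref 4 -> HIT, frames=[2,3,4]
Step 6: ref 3 -> HIT, frames=[2,3,4]
Step 7: ref 1 -> FAULT, evict 2, frames=[1,3,4]
Step 8: ref 4 -> HIT, frames=[1,3,4]
Step 9: ref 7 -> FAULT, evict 3, frames=[1,7,4]
Step 10: ref 2 -> FAULT, evict 1, frames=[2,7,4]
At step 10: evicted page 1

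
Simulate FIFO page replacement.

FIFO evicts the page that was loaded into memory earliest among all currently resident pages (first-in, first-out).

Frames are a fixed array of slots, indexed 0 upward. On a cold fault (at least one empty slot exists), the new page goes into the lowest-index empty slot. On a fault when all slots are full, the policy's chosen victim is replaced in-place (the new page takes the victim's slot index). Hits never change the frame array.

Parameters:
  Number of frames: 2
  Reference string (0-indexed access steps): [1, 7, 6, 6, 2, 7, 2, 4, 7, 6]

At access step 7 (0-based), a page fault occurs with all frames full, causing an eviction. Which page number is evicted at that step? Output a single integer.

Answer: 2

Derivation:
Step 0: ref 1 -> FAULT, frames=[1,-]
Step 1: ref 7 -> FAULT, frames=[1,7]
Step 2: ref 6 -> FAULT, evict 1, frames=[6,7]
Step 3: ref 6 -> HIT, frames=[6,7]
Step 4: ref 2 -> FAULT, evict 7, frames=[6,2]
Step 5: ref 7 -> FAULT, evict 6, frames=[7,2]
Step 6: ref 2 -> HIT, frames=[7,2]
Step 7: ref 4 -> FAULT, evict 2, frames=[7,4]
At step 7: evicted page 2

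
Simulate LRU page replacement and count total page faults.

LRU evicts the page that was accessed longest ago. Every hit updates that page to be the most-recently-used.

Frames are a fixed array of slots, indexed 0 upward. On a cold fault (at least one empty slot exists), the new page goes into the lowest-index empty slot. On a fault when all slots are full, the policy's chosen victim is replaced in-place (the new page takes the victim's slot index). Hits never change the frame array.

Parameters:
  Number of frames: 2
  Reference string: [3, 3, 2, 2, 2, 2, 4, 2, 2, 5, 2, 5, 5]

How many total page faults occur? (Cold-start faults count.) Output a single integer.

Answer: 4

Derivation:
Step 0: ref 3 → FAULT, frames=[3,-]
Step 1: ref 3 → HIT, frames=[3,-]
Step 2: ref 2 → FAULT, frames=[3,2]
Step 3: ref 2 → HIT, frames=[3,2]
Step 4: ref 2 → HIT, frames=[3,2]
Step 5: ref 2 → HIT, frames=[3,2]
Step 6: ref 4 → FAULT (evict 3), frames=[4,2]
Step 7: ref 2 → HIT, frames=[4,2]
Step 8: ref 2 → HIT, frames=[4,2]
Step 9: ref 5 → FAULT (evict 4), frames=[5,2]
Step 10: ref 2 → HIT, frames=[5,2]
Step 11: ref 5 → HIT, frames=[5,2]
Step 12: ref 5 → HIT, frames=[5,2]
Total faults: 4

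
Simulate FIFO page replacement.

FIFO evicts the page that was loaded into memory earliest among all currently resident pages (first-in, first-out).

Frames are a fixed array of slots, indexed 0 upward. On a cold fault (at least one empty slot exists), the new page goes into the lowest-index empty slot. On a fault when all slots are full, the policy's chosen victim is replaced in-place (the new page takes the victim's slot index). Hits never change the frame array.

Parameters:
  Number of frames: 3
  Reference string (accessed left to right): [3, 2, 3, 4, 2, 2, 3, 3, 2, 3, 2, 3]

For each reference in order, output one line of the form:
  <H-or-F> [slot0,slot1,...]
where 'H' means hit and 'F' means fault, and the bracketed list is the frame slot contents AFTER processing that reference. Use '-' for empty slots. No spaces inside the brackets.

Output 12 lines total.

F [3,-,-]
F [3,2,-]
H [3,2,-]
F [3,2,4]
H [3,2,4]
H [3,2,4]
H [3,2,4]
H [3,2,4]
H [3,2,4]
H [3,2,4]
H [3,2,4]
H [3,2,4]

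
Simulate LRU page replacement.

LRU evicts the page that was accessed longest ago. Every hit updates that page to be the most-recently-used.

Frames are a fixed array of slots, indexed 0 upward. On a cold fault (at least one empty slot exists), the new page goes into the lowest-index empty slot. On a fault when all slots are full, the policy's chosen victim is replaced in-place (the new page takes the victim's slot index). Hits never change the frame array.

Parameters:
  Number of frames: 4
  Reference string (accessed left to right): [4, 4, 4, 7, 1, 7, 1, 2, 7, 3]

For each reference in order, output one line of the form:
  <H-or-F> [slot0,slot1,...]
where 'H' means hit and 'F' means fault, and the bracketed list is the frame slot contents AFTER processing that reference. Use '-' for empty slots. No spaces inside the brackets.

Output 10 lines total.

F [4,-,-,-]
H [4,-,-,-]
H [4,-,-,-]
F [4,7,-,-]
F [4,7,1,-]
H [4,7,1,-]
H [4,7,1,-]
F [4,7,1,2]
H [4,7,1,2]
F [3,7,1,2]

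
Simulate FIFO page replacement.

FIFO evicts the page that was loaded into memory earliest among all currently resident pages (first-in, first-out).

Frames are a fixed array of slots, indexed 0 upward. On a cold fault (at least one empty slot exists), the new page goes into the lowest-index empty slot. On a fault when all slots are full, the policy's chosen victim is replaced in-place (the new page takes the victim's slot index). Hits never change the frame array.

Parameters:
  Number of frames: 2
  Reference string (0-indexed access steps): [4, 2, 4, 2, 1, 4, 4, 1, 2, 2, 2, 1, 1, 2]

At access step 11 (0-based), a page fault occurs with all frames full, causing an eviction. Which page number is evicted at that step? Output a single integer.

Answer: 4

Derivation:
Step 0: ref 4 -> FAULT, frames=[4,-]
Step 1: ref 2 -> FAULT, frames=[4,2]
Step 2: ref 4 -> HIT, frames=[4,2]
Step 3: ref 2 -> HIT, frames=[4,2]
Step 4: ref 1 -> FAULT, evict 4, frames=[1,2]
Step 5: ref 4 -> FAULT, evict 2, frames=[1,4]
Step 6: ref 4 -> HIT, frames=[1,4]
Step 7: ref 1 -> HIT, frames=[1,4]
Step 8: ref 2 -> FAULT, evict 1, frames=[2,4]
Step 9: ref 2 -> HIT, frames=[2,4]
Step 10: ref 2 -> HIT, frames=[2,4]
Step 11: ref 1 -> FAULT, evict 4, frames=[2,1]
At step 11: evicted page 4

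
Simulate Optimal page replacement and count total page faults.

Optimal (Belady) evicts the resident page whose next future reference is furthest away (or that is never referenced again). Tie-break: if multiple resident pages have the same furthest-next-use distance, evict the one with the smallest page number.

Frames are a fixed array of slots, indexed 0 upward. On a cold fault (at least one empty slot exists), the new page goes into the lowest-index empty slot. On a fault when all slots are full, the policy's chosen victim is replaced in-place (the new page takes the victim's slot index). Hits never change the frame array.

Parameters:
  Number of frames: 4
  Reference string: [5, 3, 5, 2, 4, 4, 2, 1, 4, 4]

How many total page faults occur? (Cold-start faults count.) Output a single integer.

Step 0: ref 5 → FAULT, frames=[5,-,-,-]
Step 1: ref 3 → FAULT, frames=[5,3,-,-]
Step 2: ref 5 → HIT, frames=[5,3,-,-]
Step 3: ref 2 → FAULT, frames=[5,3,2,-]
Step 4: ref 4 → FAULT, frames=[5,3,2,4]
Step 5: ref 4 → HIT, frames=[5,3,2,4]
Step 6: ref 2 → HIT, frames=[5,3,2,4]
Step 7: ref 1 → FAULT (evict 2), frames=[5,3,1,4]
Step 8: ref 4 → HIT, frames=[5,3,1,4]
Step 9: ref 4 → HIT, frames=[5,3,1,4]
Total faults: 5

Answer: 5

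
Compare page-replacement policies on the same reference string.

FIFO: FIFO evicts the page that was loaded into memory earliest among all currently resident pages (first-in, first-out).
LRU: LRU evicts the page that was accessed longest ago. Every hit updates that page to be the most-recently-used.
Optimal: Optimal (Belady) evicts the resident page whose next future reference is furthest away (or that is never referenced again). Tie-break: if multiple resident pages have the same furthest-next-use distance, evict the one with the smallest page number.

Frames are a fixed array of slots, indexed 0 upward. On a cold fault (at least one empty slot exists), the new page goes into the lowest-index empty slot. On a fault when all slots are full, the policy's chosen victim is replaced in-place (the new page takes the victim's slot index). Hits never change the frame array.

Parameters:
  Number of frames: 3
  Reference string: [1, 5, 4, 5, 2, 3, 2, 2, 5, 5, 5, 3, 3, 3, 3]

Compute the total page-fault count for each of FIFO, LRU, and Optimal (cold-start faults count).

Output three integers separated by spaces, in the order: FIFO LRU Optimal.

--- FIFO ---
  step 0: ref 1 -> FAULT, frames=[1,-,-] (faults so far: 1)
  step 1: ref 5 -> FAULT, frames=[1,5,-] (faults so far: 2)
  step 2: ref 4 -> FAULT, frames=[1,5,4] (faults so far: 3)
  step 3: ref 5 -> HIT, frames=[1,5,4] (faults so far: 3)
  step 4: ref 2 -> FAULT, evict 1, frames=[2,5,4] (faults so far: 4)
  step 5: ref 3 -> FAULT, evict 5, frames=[2,3,4] (faults so far: 5)
  step 6: ref 2 -> HIT, frames=[2,3,4] (faults so far: 5)
  step 7: ref 2 -> HIT, frames=[2,3,4] (faults so far: 5)
  step 8: ref 5 -> FAULT, evict 4, frames=[2,3,5] (faults so far: 6)
  step 9: ref 5 -> HIT, frames=[2,3,5] (faults so far: 6)
  step 10: ref 5 -> HIT, frames=[2,3,5] (faults so far: 6)
  step 11: ref 3 -> HIT, frames=[2,3,5] (faults so far: 6)
  step 12: ref 3 -> HIT, frames=[2,3,5] (faults so far: 6)
  step 13: ref 3 -> HIT, frames=[2,3,5] (faults so far: 6)
  step 14: ref 3 -> HIT, frames=[2,3,5] (faults so far: 6)
  FIFO total faults: 6
--- LRU ---
  step 0: ref 1 -> FAULT, frames=[1,-,-] (faults so far: 1)
  step 1: ref 5 -> FAULT, frames=[1,5,-] (faults so far: 2)
  step 2: ref 4 -> FAULT, frames=[1,5,4] (faults so far: 3)
  step 3: ref 5 -> HIT, frames=[1,5,4] (faults so far: 3)
  step 4: ref 2 -> FAULT, evict 1, frames=[2,5,4] (faults so far: 4)
  step 5: ref 3 -> FAULT, evict 4, frames=[2,5,3] (faults so far: 5)
  step 6: ref 2 -> HIT, frames=[2,5,3] (faults so far: 5)
  step 7: ref 2 -> HIT, frames=[2,5,3] (faults so far: 5)
  step 8: ref 5 -> HIT, frames=[2,5,3] (faults so far: 5)
  step 9: ref 5 -> HIT, frames=[2,5,3] (faults so far: 5)
  step 10: ref 5 -> HIT, frames=[2,5,3] (faults so far: 5)
  step 11: ref 3 -> HIT, frames=[2,5,3] (faults so far: 5)
  step 12: ref 3 -> HIT, frames=[2,5,3] (faults so far: 5)
  step 13: ref 3 -> HIT, frames=[2,5,3] (faults so far: 5)
  step 14: ref 3 -> HIT, frames=[2,5,3] (faults so far: 5)
  LRU total faults: 5
--- Optimal ---
  step 0: ref 1 -> FAULT, frames=[1,-,-] (faults so far: 1)
  step 1: ref 5 -> FAULT, frames=[1,5,-] (faults so far: 2)
  step 2: ref 4 -> FAULT, frames=[1,5,4] (faults so far: 3)
  step 3: ref 5 -> HIT, frames=[1,5,4] (faults so far: 3)
  step 4: ref 2 -> FAULT, evict 1, frames=[2,5,4] (faults so far: 4)
  step 5: ref 3 -> FAULT, evict 4, frames=[2,5,3] (faults so far: 5)
  step 6: ref 2 -> HIT, frames=[2,5,3] (faults so far: 5)
  step 7: ref 2 -> HIT, frames=[2,5,3] (faults so far: 5)
  step 8: ref 5 -> HIT, frames=[2,5,3] (faults so far: 5)
  step 9: ref 5 -> HIT, frames=[2,5,3] (faults so far: 5)
  step 10: ref 5 -> HIT, frames=[2,5,3] (faults so far: 5)
  step 11: ref 3 -> HIT, frames=[2,5,3] (faults so far: 5)
  step 12: ref 3 -> HIT, frames=[2,5,3] (faults so far: 5)
  step 13: ref 3 -> HIT, frames=[2,5,3] (faults so far: 5)
  step 14: ref 3 -> HIT, frames=[2,5,3] (faults so far: 5)
  Optimal total faults: 5

Answer: 6 5 5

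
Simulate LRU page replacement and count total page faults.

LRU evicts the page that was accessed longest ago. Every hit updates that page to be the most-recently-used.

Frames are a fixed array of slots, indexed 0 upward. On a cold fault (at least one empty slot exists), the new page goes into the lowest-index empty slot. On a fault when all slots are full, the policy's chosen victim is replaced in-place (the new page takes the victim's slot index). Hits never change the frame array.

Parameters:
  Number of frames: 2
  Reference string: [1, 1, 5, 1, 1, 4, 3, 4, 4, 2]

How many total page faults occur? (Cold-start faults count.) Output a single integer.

Answer: 5

Derivation:
Step 0: ref 1 → FAULT, frames=[1,-]
Step 1: ref 1 → HIT, frames=[1,-]
Step 2: ref 5 → FAULT, frames=[1,5]
Step 3: ref 1 → HIT, frames=[1,5]
Step 4: ref 1 → HIT, frames=[1,5]
Step 5: ref 4 → FAULT (evict 5), frames=[1,4]
Step 6: ref 3 → FAULT (evict 1), frames=[3,4]
Step 7: ref 4 → HIT, frames=[3,4]
Step 8: ref 4 → HIT, frames=[3,4]
Step 9: ref 2 → FAULT (evict 3), frames=[2,4]
Total faults: 5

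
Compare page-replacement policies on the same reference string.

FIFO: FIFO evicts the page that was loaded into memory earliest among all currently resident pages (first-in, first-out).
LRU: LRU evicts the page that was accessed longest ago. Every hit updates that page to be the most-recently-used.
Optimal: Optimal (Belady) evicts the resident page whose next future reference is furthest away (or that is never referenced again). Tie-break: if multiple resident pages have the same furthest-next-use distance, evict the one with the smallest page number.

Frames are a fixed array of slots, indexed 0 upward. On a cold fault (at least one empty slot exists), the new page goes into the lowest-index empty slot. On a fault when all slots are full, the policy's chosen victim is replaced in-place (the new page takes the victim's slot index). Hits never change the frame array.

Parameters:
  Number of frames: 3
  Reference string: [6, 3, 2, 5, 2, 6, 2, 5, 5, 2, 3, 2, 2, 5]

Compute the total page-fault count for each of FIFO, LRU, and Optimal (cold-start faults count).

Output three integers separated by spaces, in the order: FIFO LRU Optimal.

--- FIFO ---
  step 0: ref 6 -> FAULT, frames=[6,-,-] (faults so far: 1)
  step 1: ref 3 -> FAULT, frames=[6,3,-] (faults so far: 2)
  step 2: ref 2 -> FAULT, frames=[6,3,2] (faults so far: 3)
  step 3: ref 5 -> FAULT, evict 6, frames=[5,3,2] (faults so far: 4)
  step 4: ref 2 -> HIT, frames=[5,3,2] (faults so far: 4)
  step 5: ref 6 -> FAULT, evict 3, frames=[5,6,2] (faults so far: 5)
  step 6: ref 2 -> HIT, frames=[5,6,2] (faults so far: 5)
  step 7: ref 5 -> HIT, frames=[5,6,2] (faults so far: 5)
  step 8: ref 5 -> HIT, frames=[5,6,2] (faults so far: 5)
  step 9: ref 2 -> HIT, frames=[5,6,2] (faults so far: 5)
  step 10: ref 3 -> FAULT, evict 2, frames=[5,6,3] (faults so far: 6)
  step 11: ref 2 -> FAULT, evict 5, frames=[2,6,3] (faults so far: 7)
  step 12: ref 2 -> HIT, frames=[2,6,3] (faults so far: 7)
  step 13: ref 5 -> FAULT, evict 6, frames=[2,5,3] (faults so far: 8)
  FIFO total faults: 8
--- LRU ---
  step 0: ref 6 -> FAULT, frames=[6,-,-] (faults so far: 1)
  step 1: ref 3 -> FAULT, frames=[6,3,-] (faults so far: 2)
  step 2: ref 2 -> FAULT, frames=[6,3,2] (faults so far: 3)
  step 3: ref 5 -> FAULT, evict 6, frames=[5,3,2] (faults so far: 4)
  step 4: ref 2 -> HIT, frames=[5,3,2] (faults so far: 4)
  step 5: ref 6 -> FAULT, evict 3, frames=[5,6,2] (faults so far: 5)
  step 6: ref 2 -> HIT, frames=[5,6,2] (faults so far: 5)
  step 7: ref 5 -> HIT, frames=[5,6,2] (faults so far: 5)
  step 8: ref 5 -> HIT, frames=[5,6,2] (faults so far: 5)
  step 9: ref 2 -> HIT, frames=[5,6,2] (faults so far: 5)
  step 10: ref 3 -> FAULT, evict 6, frames=[5,3,2] (faults so far: 6)
  step 11: ref 2 -> HIT, frames=[5,3,2] (faults so far: 6)
  step 12: ref 2 -> HIT, frames=[5,3,2] (faults so far: 6)
  step 13: ref 5 -> HIT, frames=[5,3,2] (faults so far: 6)
  LRU total faults: 6
--- Optimal ---
  step 0: ref 6 -> FAULT, frames=[6,-,-] (faults so far: 1)
  step 1: ref 3 -> FAULT, frames=[6,3,-] (faults so far: 2)
  step 2: ref 2 -> FAULT, frames=[6,3,2] (faults so far: 3)
  step 3: ref 5 -> FAULT, evict 3, frames=[6,5,2] (faults so far: 4)
  step 4: ref 2 -> HIT, frames=[6,5,2] (faults so far: 4)
  step 5: ref 6 -> HIT, frames=[6,5,2] (faults so far: 4)
  step 6: ref 2 -> HIT, frames=[6,5,2] (faults so far: 4)
  step 7: ref 5 -> HIT, frames=[6,5,2] (faults so far: 4)
  step 8: ref 5 -> HIT, frames=[6,5,2] (faults so far: 4)
  step 9: ref 2 -> HIT, frames=[6,5,2] (faults so far: 4)
  step 10: ref 3 -> FAULT, evict 6, frames=[3,5,2] (faults so far: 5)
  step 11: ref 2 -> HIT, frames=[3,5,2] (faults so far: 5)
  step 12: ref 2 -> HIT, frames=[3,5,2] (faults so far: 5)
  step 13: ref 5 -> HIT, frames=[3,5,2] (faults so far: 5)
  Optimal total faults: 5

Answer: 8 6 5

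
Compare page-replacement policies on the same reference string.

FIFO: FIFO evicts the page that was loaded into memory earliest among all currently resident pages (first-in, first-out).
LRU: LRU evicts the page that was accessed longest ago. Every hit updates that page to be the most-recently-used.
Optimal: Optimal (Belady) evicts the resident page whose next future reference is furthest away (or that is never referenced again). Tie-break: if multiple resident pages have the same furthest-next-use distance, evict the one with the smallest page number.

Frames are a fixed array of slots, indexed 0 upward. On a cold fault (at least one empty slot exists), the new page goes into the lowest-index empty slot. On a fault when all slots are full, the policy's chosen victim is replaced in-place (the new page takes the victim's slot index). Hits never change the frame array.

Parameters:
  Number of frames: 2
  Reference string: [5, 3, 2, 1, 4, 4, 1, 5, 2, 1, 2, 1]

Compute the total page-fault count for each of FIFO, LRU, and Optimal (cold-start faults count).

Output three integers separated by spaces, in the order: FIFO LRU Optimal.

Answer: 8 8 7

Derivation:
--- FIFO ---
  step 0: ref 5 -> FAULT, frames=[5,-] (faults so far: 1)
  step 1: ref 3 -> FAULT, frames=[5,3] (faults so far: 2)
  step 2: ref 2 -> FAULT, evict 5, frames=[2,3] (faults so far: 3)
  step 3: ref 1 -> FAULT, evict 3, frames=[2,1] (faults so far: 4)
  step 4: ref 4 -> FAULT, evict 2, frames=[4,1] (faults so far: 5)
  step 5: ref 4 -> HIT, frames=[4,1] (faults so far: 5)
  step 6: ref 1 -> HIT, frames=[4,1] (faults so far: 5)
  step 7: ref 5 -> FAULT, evict 1, frames=[4,5] (faults so far: 6)
  step 8: ref 2 -> FAULT, evict 4, frames=[2,5] (faults so far: 7)
  step 9: ref 1 -> FAULT, evict 5, frames=[2,1] (faults so far: 8)
  step 10: ref 2 -> HIT, frames=[2,1] (faults so far: 8)
  step 11: ref 1 -> HIT, frames=[2,1] (faults so far: 8)
  FIFO total faults: 8
--- LRU ---
  step 0: ref 5 -> FAULT, frames=[5,-] (faults so far: 1)
  step 1: ref 3 -> FAULT, frames=[5,3] (faults so far: 2)
  step 2: ref 2 -> FAULT, evict 5, frames=[2,3] (faults so far: 3)
  step 3: ref 1 -> FAULT, evict 3, frames=[2,1] (faults so far: 4)
  step 4: ref 4 -> FAULT, evict 2, frames=[4,1] (faults so far: 5)
  step 5: ref 4 -> HIT, frames=[4,1] (faults so far: 5)
  step 6: ref 1 -> HIT, frames=[4,1] (faults so far: 5)
  step 7: ref 5 -> FAULT, evict 4, frames=[5,1] (faults so far: 6)
  step 8: ref 2 -> FAULT, evict 1, frames=[5,2] (faults so far: 7)
  step 9: ref 1 -> FAULT, evict 5, frames=[1,2] (faults so far: 8)
  step 10: ref 2 -> HIT, frames=[1,2] (faults so far: 8)
  step 11: ref 1 -> HIT, frames=[1,2] (faults so far: 8)
  LRU total faults: 8
--- Optimal ---
  step 0: ref 5 -> FAULT, frames=[5,-] (faults so far: 1)
  step 1: ref 3 -> FAULT, frames=[5,3] (faults so far: 2)
  step 2: ref 2 -> FAULT, evict 3, frames=[5,2] (faults so far: 3)
  step 3: ref 1 -> FAULT, evict 2, frames=[5,1] (faults so far: 4)
  step 4: ref 4 -> FAULT, evict 5, frames=[4,1] (faults so far: 5)
  step 5: ref 4 -> HIT, frames=[4,1] (faults so far: 5)
  step 6: ref 1 -> HIT, frames=[4,1] (faults so far: 5)
  step 7: ref 5 -> FAULT, evict 4, frames=[5,1] (faults so far: 6)
  step 8: ref 2 -> FAULT, evict 5, frames=[2,1] (faults so far: 7)
  step 9: ref 1 -> HIT, frames=[2,1] (faults so far: 7)
  step 10: ref 2 -> HIT, frames=[2,1] (faults so far: 7)
  step 11: ref 1 -> HIT, frames=[2,1] (faults so far: 7)
  Optimal total faults: 7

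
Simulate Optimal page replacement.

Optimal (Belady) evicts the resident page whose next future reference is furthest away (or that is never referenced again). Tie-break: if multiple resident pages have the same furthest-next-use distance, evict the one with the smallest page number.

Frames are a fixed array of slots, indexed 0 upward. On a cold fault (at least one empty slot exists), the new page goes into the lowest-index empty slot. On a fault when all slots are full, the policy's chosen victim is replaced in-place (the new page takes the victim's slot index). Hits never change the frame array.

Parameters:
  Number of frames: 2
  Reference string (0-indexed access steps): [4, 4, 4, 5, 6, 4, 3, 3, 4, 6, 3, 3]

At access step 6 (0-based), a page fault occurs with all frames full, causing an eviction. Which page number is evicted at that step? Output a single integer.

Step 0: ref 4 -> FAULT, frames=[4,-]
Step 1: ref 4 -> HIT, frames=[4,-]
Step 2: ref 4 -> HIT, frames=[4,-]
Step 3: ref 5 -> FAULT, frames=[4,5]
Step 4: ref 6 -> FAULT, evict 5, frames=[4,6]
Step 5: ref 4 -> HIT, frames=[4,6]
Step 6: ref 3 -> FAULT, evict 6, frames=[4,3]
At step 6: evicted page 6

Answer: 6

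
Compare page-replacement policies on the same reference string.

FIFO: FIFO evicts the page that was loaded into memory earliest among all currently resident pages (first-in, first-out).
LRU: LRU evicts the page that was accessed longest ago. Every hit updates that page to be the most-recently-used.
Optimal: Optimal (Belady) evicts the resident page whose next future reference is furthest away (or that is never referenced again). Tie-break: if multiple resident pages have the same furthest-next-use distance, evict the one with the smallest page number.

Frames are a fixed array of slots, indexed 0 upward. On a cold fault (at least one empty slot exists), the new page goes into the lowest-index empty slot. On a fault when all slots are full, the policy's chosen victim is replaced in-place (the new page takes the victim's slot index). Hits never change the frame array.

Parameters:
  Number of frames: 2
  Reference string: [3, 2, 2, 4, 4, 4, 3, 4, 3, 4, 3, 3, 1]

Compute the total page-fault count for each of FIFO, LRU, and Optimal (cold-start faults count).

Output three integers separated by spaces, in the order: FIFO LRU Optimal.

Answer: 5 5 4

Derivation:
--- FIFO ---
  step 0: ref 3 -> FAULT, frames=[3,-] (faults so far: 1)
  step 1: ref 2 -> FAULT, frames=[3,2] (faults so far: 2)
  step 2: ref 2 -> HIT, frames=[3,2] (faults so far: 2)
  step 3: ref 4 -> FAULT, evict 3, frames=[4,2] (faults so far: 3)
  step 4: ref 4 -> HIT, frames=[4,2] (faults so far: 3)
  step 5: ref 4 -> HIT, frames=[4,2] (faults so far: 3)
  step 6: ref 3 -> FAULT, evict 2, frames=[4,3] (faults so far: 4)
  step 7: ref 4 -> HIT, frames=[4,3] (faults so far: 4)
  step 8: ref 3 -> HIT, frames=[4,3] (faults so far: 4)
  step 9: ref 4 -> HIT, frames=[4,3] (faults so far: 4)
  step 10: ref 3 -> HIT, frames=[4,3] (faults so far: 4)
  step 11: ref 3 -> HIT, frames=[4,3] (faults so far: 4)
  step 12: ref 1 -> FAULT, evict 4, frames=[1,3] (faults so far: 5)
  FIFO total faults: 5
--- LRU ---
  step 0: ref 3 -> FAULT, frames=[3,-] (faults so far: 1)
  step 1: ref 2 -> FAULT, frames=[3,2] (faults so far: 2)
  step 2: ref 2 -> HIT, frames=[3,2] (faults so far: 2)
  step 3: ref 4 -> FAULT, evict 3, frames=[4,2] (faults so far: 3)
  step 4: ref 4 -> HIT, frames=[4,2] (faults so far: 3)
  step 5: ref 4 -> HIT, frames=[4,2] (faults so far: 3)
  step 6: ref 3 -> FAULT, evict 2, frames=[4,3] (faults so far: 4)
  step 7: ref 4 -> HIT, frames=[4,3] (faults so far: 4)
  step 8: ref 3 -> HIT, frames=[4,3] (faults so far: 4)
  step 9: ref 4 -> HIT, frames=[4,3] (faults so far: 4)
  step 10: ref 3 -> HIT, frames=[4,3] (faults so far: 4)
  step 11: ref 3 -> HIT, frames=[4,3] (faults so far: 4)
  step 12: ref 1 -> FAULT, evict 4, frames=[1,3] (faults so far: 5)
  LRU total faults: 5
--- Optimal ---
  step 0: ref 3 -> FAULT, frames=[3,-] (faults so far: 1)
  step 1: ref 2 -> FAULT, frames=[3,2] (faults so far: 2)
  step 2: ref 2 -> HIT, frames=[3,2] (faults so far: 2)
  step 3: ref 4 -> FAULT, evict 2, frames=[3,4] (faults so far: 3)
  step 4: ref 4 -> HIT, frames=[3,4] (faults so far: 3)
  step 5: ref 4 -> HIT, frames=[3,4] (faults so far: 3)
  step 6: ref 3 -> HIT, frames=[3,4] (faults so far: 3)
  step 7: ref 4 -> HIT, frames=[3,4] (faults so far: 3)
  step 8: ref 3 -> HIT, frames=[3,4] (faults so far: 3)
  step 9: ref 4 -> HIT, frames=[3,4] (faults so far: 3)
  step 10: ref 3 -> HIT, frames=[3,4] (faults so far: 3)
  step 11: ref 3 -> HIT, frames=[3,4] (faults so far: 3)
  step 12: ref 1 -> FAULT, evict 3, frames=[1,4] (faults so far: 4)
  Optimal total faults: 4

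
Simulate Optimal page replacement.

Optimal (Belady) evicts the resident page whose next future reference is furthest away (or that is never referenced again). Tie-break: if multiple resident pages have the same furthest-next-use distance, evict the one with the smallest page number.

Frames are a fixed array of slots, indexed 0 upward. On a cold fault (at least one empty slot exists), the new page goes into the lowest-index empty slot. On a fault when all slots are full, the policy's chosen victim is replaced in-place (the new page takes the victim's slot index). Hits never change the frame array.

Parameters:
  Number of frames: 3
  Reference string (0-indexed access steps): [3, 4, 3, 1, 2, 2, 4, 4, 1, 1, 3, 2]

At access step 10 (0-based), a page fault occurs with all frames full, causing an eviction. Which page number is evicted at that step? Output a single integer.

Step 0: ref 3 -> FAULT, frames=[3,-,-]
Step 1: ref 4 -> FAULT, frames=[3,4,-]
Step 2: ref 3 -> HIT, frames=[3,4,-]
Step 3: ref 1 -> FAULT, frames=[3,4,1]
Step 4: ref 2 -> FAULT, evict 3, frames=[2,4,1]
Step 5: ref 2 -> HIT, frames=[2,4,1]
Step 6: ref 4 -> HIT, frames=[2,4,1]
Step 7: ref 4 -> HIT, frames=[2,4,1]
Step 8: ref 1 -> HIT, frames=[2,4,1]
Step 9: ref 1 -> HIT, frames=[2,4,1]
Step 10: ref 3 -> FAULT, evict 1, frames=[2,4,3]
At step 10: evicted page 1

Answer: 1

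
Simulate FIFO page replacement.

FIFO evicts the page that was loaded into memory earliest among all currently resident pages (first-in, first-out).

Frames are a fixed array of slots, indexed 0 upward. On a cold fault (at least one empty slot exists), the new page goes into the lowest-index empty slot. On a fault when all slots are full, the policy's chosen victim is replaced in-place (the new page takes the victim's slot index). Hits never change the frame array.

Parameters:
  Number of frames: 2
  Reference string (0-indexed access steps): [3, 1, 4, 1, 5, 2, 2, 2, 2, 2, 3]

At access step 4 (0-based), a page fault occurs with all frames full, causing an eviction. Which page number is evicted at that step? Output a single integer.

Answer: 1

Derivation:
Step 0: ref 3 -> FAULT, frames=[3,-]
Step 1: ref 1 -> FAULT, frames=[3,1]
Step 2: ref 4 -> FAULT, evict 3, frames=[4,1]
Step 3: ref 1 -> HIT, frames=[4,1]
Step 4: ref 5 -> FAULT, evict 1, frames=[4,5]
At step 4: evicted page 1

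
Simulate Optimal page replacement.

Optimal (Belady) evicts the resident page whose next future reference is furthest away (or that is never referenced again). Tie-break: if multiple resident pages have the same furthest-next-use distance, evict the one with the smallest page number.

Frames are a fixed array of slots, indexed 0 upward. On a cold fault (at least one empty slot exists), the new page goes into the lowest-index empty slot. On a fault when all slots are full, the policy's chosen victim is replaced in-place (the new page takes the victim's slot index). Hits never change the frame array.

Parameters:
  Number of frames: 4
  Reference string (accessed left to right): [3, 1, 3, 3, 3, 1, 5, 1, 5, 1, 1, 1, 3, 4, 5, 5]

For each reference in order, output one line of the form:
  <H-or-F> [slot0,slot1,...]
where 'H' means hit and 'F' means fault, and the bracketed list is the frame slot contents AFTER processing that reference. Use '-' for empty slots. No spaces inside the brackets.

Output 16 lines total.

F [3,-,-,-]
F [3,1,-,-]
H [3,1,-,-]
H [3,1,-,-]
H [3,1,-,-]
H [3,1,-,-]
F [3,1,5,-]
H [3,1,5,-]
H [3,1,5,-]
H [3,1,5,-]
H [3,1,5,-]
H [3,1,5,-]
H [3,1,5,-]
F [3,1,5,4]
H [3,1,5,4]
H [3,1,5,4]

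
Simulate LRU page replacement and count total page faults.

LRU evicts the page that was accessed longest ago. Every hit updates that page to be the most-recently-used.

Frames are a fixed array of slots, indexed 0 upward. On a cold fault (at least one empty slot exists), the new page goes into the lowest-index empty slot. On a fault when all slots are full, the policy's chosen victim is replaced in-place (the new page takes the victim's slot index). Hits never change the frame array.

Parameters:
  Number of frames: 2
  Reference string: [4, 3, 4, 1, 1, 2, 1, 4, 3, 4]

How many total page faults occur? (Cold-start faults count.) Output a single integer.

Answer: 6

Derivation:
Step 0: ref 4 → FAULT, frames=[4,-]
Step 1: ref 3 → FAULT, frames=[4,3]
Step 2: ref 4 → HIT, frames=[4,3]
Step 3: ref 1 → FAULT (evict 3), frames=[4,1]
Step 4: ref 1 → HIT, frames=[4,1]
Step 5: ref 2 → FAULT (evict 4), frames=[2,1]
Step 6: ref 1 → HIT, frames=[2,1]
Step 7: ref 4 → FAULT (evict 2), frames=[4,1]
Step 8: ref 3 → FAULT (evict 1), frames=[4,3]
Step 9: ref 4 → HIT, frames=[4,3]
Total faults: 6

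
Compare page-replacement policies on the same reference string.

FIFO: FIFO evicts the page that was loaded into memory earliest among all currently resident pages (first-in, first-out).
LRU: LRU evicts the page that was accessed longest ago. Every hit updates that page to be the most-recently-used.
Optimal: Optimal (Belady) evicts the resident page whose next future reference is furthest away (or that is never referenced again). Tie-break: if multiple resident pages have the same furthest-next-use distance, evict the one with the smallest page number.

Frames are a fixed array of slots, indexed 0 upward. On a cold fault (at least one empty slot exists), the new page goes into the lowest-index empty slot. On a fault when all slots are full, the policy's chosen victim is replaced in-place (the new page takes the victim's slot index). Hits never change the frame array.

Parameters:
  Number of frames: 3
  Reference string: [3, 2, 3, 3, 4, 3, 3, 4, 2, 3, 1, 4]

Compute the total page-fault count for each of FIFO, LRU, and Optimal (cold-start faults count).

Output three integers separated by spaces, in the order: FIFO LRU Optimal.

--- FIFO ---
  step 0: ref 3 -> FAULT, frames=[3,-,-] (faults so far: 1)
  step 1: ref 2 -> FAULT, frames=[3,2,-] (faults so far: 2)
  step 2: ref 3 -> HIT, frames=[3,2,-] (faults so far: 2)
  step 3: ref 3 -> HIT, frames=[3,2,-] (faults so far: 2)
  step 4: ref 4 -> FAULT, frames=[3,2,4] (faults so far: 3)
  step 5: ref 3 -> HIT, frames=[3,2,4] (faults so far: 3)
  step 6: ref 3 -> HIT, frames=[3,2,4] (faults so far: 3)
  step 7: ref 4 -> HIT, frames=[3,2,4] (faults so far: 3)
  step 8: ref 2 -> HIT, frames=[3,2,4] (faults so far: 3)
  step 9: ref 3 -> HIT, frames=[3,2,4] (faults so far: 3)
  step 10: ref 1 -> FAULT, evict 3, frames=[1,2,4] (faults so far: 4)
  step 11: ref 4 -> HIT, frames=[1,2,4] (faults so far: 4)
  FIFO total faults: 4
--- LRU ---
  step 0: ref 3 -> FAULT, frames=[3,-,-] (faults so far: 1)
  step 1: ref 2 -> FAULT, frames=[3,2,-] (faults so far: 2)
  step 2: ref 3 -> HIT, frames=[3,2,-] (faults so far: 2)
  step 3: ref 3 -> HIT, frames=[3,2,-] (faults so far: 2)
  step 4: ref 4 -> FAULT, frames=[3,2,4] (faults so far: 3)
  step 5: ref 3 -> HIT, frames=[3,2,4] (faults so far: 3)
  step 6: ref 3 -> HIT, frames=[3,2,4] (faults so far: 3)
  step 7: ref 4 -> HIT, frames=[3,2,4] (faults so far: 3)
  step 8: ref 2 -> HIT, frames=[3,2,4] (faults so far: 3)
  step 9: ref 3 -> HIT, frames=[3,2,4] (faults so far: 3)
  step 10: ref 1 -> FAULT, evict 4, frames=[3,2,1] (faults so far: 4)
  step 11: ref 4 -> FAULT, evict 2, frames=[3,4,1] (faults so far: 5)
  LRU total faults: 5
--- Optimal ---
  step 0: ref 3 -> FAULT, frames=[3,-,-] (faults so far: 1)
  step 1: ref 2 -> FAULT, frames=[3,2,-] (faults so far: 2)
  step 2: ref 3 -> HIT, frames=[3,2,-] (faults so far: 2)
  step 3: ref 3 -> HIT, frames=[3,2,-] (faults so far: 2)
  step 4: ref 4 -> FAULT, frames=[3,2,4] (faults so far: 3)
  step 5: ref 3 -> HIT, frames=[3,2,4] (faults so far: 3)
  step 6: ref 3 -> HIT, frames=[3,2,4] (faults so far: 3)
  step 7: ref 4 -> HIT, frames=[3,2,4] (faults so far: 3)
  step 8: ref 2 -> HIT, frames=[3,2,4] (faults so far: 3)
  step 9: ref 3 -> HIT, frames=[3,2,4] (faults so far: 3)
  step 10: ref 1 -> FAULT, evict 2, frames=[3,1,4] (faults so far: 4)
  step 11: ref 4 -> HIT, frames=[3,1,4] (faults so far: 4)
  Optimal total faults: 4

Answer: 4 5 4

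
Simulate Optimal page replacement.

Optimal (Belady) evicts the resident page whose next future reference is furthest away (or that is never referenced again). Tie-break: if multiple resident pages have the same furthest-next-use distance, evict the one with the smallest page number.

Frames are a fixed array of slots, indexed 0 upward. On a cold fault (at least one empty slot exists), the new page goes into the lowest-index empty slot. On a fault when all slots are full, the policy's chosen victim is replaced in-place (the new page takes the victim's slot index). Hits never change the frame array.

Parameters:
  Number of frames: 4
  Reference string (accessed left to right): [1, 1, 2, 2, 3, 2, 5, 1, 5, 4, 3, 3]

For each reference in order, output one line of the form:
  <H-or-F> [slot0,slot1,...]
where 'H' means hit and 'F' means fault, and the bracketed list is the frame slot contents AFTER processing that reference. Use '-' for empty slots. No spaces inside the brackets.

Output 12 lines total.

F [1,-,-,-]
H [1,-,-,-]
F [1,2,-,-]
H [1,2,-,-]
F [1,2,3,-]
H [1,2,3,-]
F [1,2,3,5]
H [1,2,3,5]
H [1,2,3,5]
F [4,2,3,5]
H [4,2,3,5]
H [4,2,3,5]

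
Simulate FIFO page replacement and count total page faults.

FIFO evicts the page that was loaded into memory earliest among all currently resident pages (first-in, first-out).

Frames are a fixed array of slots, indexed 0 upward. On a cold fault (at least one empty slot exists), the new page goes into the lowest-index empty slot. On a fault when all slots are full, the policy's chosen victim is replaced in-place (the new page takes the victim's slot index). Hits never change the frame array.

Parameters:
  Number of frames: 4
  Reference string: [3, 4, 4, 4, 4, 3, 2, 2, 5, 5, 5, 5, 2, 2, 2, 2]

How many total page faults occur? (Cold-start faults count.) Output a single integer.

Step 0: ref 3 → FAULT, frames=[3,-,-,-]
Step 1: ref 4 → FAULT, frames=[3,4,-,-]
Step 2: ref 4 → HIT, frames=[3,4,-,-]
Step 3: ref 4 → HIT, frames=[3,4,-,-]
Step 4: ref 4 → HIT, frames=[3,4,-,-]
Step 5: ref 3 → HIT, frames=[3,4,-,-]
Step 6: ref 2 → FAULT, frames=[3,4,2,-]
Step 7: ref 2 → HIT, frames=[3,4,2,-]
Step 8: ref 5 → FAULT, frames=[3,4,2,5]
Step 9: ref 5 → HIT, frames=[3,4,2,5]
Step 10: ref 5 → HIT, frames=[3,4,2,5]
Step 11: ref 5 → HIT, frames=[3,4,2,5]
Step 12: ref 2 → HIT, frames=[3,4,2,5]
Step 13: ref 2 → HIT, frames=[3,4,2,5]
Step 14: ref 2 → HIT, frames=[3,4,2,5]
Step 15: ref 2 → HIT, frames=[3,4,2,5]
Total faults: 4

Answer: 4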